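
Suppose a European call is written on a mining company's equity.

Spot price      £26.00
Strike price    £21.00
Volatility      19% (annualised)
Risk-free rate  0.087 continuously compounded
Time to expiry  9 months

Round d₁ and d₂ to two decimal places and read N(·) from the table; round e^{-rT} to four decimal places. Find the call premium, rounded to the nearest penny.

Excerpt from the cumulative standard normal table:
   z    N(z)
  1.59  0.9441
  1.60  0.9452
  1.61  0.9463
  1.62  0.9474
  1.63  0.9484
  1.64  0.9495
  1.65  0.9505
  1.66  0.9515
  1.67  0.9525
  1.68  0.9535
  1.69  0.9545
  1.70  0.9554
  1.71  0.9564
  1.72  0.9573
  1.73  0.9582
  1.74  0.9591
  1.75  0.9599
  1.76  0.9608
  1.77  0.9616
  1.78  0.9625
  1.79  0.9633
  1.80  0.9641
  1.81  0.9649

σ√T = 0.19 × 0.8660 = 0.1645
ln(S/K) + (r + σ²/2)T = ln(26/21) + (0.087 + 0.19²/2)·0.75 = 0.2136 + 0.0788 = 0.2924
d₁ = 0.2924 / 0.1645 = 1.7768 ≈ 1.78
d₂ = d₁ − σ√T = 1.7768 − 0.1645 = 1.6122 ≈ 1.61
exp(−rT) = exp(−0.087·0.75) = 0.9368
C = 26·N(1.78) − 21·0.9368·N(1.61) = 26·0.9625 − 21·0.9368·0.9463 = 25.0250 − 18.6164 = 6.4086

£6.41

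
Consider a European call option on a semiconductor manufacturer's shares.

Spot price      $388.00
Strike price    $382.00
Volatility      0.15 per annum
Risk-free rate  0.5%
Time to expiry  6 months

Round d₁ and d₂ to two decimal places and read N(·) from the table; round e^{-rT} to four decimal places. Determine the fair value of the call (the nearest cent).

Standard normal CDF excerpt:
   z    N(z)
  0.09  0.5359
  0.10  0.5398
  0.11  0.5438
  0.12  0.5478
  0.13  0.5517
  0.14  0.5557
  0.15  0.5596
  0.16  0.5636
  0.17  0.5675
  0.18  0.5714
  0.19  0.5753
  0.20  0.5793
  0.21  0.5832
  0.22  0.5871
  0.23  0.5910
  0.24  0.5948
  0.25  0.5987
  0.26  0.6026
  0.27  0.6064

σ√T = 0.15 × 0.7071 = 0.1061
d₁ = [ln(388/382) + (0.005 + 0.15²/2)·0.5] / 0.1061 = [0.0156 + 0.0081] / 0.1061 = 0.2235 ⇒ 0.22
d₂ = d₁ − σ√T = 0.2235 − 0.1061 = 0.1175 ⇒ 0.12
exp(−rT) = exp(−0.005·0.5) = 0.9975
N(d₁) = N(0.22) = 0.5871;  N(d₂) = N(0.12) = 0.5478
C = 388·0.5871 − 382·0.9975·0.5478 = 227.7948 − 208.7365 = 19.0583

$19.06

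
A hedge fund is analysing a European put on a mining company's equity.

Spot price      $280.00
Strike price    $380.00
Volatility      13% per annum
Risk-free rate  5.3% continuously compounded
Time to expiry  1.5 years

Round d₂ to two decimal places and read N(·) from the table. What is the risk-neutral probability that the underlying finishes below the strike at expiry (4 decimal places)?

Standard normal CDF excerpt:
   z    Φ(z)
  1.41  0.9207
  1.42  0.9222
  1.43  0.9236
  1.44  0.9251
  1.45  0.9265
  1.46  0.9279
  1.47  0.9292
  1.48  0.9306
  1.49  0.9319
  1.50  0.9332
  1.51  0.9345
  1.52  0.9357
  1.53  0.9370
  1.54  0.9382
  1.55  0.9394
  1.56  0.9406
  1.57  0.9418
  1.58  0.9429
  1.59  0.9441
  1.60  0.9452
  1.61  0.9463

0.9332

T = 1.5;  σ√T = 0.1592
d₁ = [ln(280/380) + (0.053 + 0.13²/2)·1.5] / 0.1592 = [-0.3054 + 0.0922] / 0.1592 = -1.3391 ⇒ -1.34
d₂ = d₁ − σ√T = -1.3391 − 0.1592 = -1.4983 ⇒ -1.50
Risk-neutral Pr[S_T < K] = N(−d₂) = N(1.50) = 0.9332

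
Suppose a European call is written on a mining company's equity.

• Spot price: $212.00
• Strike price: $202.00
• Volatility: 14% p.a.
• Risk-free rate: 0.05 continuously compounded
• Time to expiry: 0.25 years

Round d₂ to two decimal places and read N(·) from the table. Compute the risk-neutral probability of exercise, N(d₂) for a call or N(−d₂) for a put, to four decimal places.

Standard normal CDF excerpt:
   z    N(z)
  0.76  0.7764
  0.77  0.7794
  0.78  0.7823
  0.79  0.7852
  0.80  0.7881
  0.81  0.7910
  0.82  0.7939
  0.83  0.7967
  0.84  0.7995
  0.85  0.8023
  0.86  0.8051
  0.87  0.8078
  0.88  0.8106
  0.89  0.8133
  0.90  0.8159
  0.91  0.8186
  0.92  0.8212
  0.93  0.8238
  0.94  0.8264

0.7967

T = 0.25;  σ√T = 0.0700
d₁ = [ln(212/202) + (0.05 + ½·0.14²)·0.25] / (σ√T) = (0.0483 + 0.0150) / 0.0700 = 0.9038 ≈ 0.90
d₂ = 0.9038 − 0.0700 = 0.8338 ≈ 0.83
Pr(exercise) under Q = N(d₂) = 0.7967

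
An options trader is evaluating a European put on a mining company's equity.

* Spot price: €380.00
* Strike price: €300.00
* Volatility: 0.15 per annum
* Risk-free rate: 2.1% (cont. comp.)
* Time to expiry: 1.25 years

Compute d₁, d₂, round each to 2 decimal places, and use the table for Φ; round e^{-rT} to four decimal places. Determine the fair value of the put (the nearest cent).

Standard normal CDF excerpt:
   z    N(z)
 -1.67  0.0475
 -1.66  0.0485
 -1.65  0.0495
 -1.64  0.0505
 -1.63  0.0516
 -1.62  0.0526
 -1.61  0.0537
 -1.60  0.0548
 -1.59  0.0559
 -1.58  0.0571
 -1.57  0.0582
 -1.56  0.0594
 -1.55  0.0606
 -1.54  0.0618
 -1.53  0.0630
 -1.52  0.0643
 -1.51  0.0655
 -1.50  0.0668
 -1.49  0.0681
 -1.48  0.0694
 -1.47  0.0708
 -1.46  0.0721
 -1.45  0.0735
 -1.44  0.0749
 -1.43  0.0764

€1.47

σ√T = 0.15·√1.25 = 0.1677
d₁ = [ln(380/300) + (0.021 + 0.15²/2)·1.25] / 0.1677 = [0.2364 + 0.0403] / 0.1677 = 1.6499 → 1.65
d₂ = d₁ − σ√T = 1.6499 − 0.1677 = 1.4822 → 1.48
exp(−rT) = exp(−0.021·1.25) = 0.9741
P = 300·0.9741·N(-1.48) − 380·N(-1.65) = 300·0.9741·0.0694 − 380·0.0495 = 20.2808 − 18.8100 = 1.4708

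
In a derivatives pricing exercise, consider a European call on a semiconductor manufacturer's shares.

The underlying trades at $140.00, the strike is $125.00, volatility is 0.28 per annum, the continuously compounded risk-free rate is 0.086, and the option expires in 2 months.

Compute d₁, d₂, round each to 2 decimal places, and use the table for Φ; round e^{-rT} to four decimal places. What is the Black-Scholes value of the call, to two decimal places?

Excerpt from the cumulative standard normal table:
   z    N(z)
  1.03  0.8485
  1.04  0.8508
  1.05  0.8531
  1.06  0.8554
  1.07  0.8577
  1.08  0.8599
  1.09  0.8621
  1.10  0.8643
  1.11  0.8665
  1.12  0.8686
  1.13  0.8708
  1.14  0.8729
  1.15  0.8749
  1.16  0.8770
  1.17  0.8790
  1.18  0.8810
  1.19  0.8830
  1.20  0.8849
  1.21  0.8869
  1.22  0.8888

σ√T = 0.28 × 0.4082 = 0.1143
d₁ = [ln(140/125) + (0.086 + 0.28²/2)·0.1667] / 0.1143 = [0.1133 + 0.0209] / 0.1143 = 1.1740 ⇒ 1.17
d₂ = d₁ − σ√T = 1.1740 − 0.1143 = 1.0597 ⇒ 1.06
exp(−rT) = exp(−0.086·0.1667) = 0.9858
N(d₁) = N(1.17) = 0.8790;  N(d₂) = N(1.06) = 0.8554
C = 140·0.8790 − 125·0.9858·0.8554 = 123.0600 − 105.4067 = 17.6533

$17.65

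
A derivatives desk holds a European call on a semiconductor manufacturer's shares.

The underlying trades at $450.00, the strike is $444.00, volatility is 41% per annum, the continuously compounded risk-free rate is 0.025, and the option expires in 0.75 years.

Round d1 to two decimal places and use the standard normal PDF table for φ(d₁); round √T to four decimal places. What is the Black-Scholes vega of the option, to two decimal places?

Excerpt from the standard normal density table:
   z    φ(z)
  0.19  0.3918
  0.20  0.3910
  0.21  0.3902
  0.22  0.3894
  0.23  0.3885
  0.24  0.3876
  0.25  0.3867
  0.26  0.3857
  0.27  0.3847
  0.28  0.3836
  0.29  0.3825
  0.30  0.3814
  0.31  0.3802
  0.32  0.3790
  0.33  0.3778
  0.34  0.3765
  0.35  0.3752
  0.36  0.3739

σ√T = 0.41 × 0.8660 = 0.3551
ln(S/K) + (r + σ²/2)T = ln(450/444) + (0.025 + 0.41²/2)·0.75 = 0.0134 + 0.0818 = 0.0952
d₁ = 0.0952 / 0.3551 = 0.2681 → 0.27
√T = √0.75 = 0.8660
φ(d₁) = φ(0.27) = 0.3847
vega = S·φ(d₁)·√T = 450·0.3847·0.8660 = 149.9176

149.92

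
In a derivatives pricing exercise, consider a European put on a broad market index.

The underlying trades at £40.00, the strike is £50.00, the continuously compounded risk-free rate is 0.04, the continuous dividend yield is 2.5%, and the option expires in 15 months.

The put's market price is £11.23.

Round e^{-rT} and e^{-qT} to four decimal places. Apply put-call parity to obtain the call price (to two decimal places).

£2.44

exp(−qT) = exp(−0.025·1.25) = 0.9692;  exp(−rT) = exp(−0.04·1.25) = 0.9512
Put-call parity: C − P = S·e^(−qT) − K·e^(−rT) = 40·0.9692 − 50·0.9512 = 38.7680 − 47.5600 = -8.7920
C = P + (C − P) = 11.23 + (-8.7920) = 2.4380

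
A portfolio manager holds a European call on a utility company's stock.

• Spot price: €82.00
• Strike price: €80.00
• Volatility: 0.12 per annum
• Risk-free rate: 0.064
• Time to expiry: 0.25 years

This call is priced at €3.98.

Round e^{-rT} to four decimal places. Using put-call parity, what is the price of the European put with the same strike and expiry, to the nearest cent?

exp(−rT) = exp(−0.064·0.25) = 0.9841
Put-call parity: C − P = S − K·e^(−rT) = 82 − 80·0.9841 = 82 − 78.7280 = 3.2720
P = C − (C − P) = 3.98 − (3.2720) = 0.7080

€0.71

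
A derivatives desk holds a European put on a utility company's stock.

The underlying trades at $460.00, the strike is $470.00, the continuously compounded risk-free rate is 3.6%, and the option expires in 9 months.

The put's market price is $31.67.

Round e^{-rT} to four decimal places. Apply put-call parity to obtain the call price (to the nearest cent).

$34.17

exp(−rT) = exp(−0.036·0.75) = 0.9734
Put-call parity: C − P = S − K·e^(−rT) = 460 − 470·0.9734 = 460 − 457.4980 = 2.5020
C = P + (C − P) = 31.67 + (2.5020) = 34.1720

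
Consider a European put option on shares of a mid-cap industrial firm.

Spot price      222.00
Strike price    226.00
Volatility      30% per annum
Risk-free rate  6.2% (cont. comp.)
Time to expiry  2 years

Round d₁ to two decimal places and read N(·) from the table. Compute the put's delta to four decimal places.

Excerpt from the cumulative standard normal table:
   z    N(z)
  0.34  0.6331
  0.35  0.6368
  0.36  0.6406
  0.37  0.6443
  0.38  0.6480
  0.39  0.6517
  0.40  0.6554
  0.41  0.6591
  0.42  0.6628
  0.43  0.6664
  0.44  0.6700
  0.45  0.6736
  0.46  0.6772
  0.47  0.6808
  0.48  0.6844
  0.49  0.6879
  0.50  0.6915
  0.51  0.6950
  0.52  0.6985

-0.3228

σ√T = 0.3·√2 = 0.4243
d₁ = [ln(222/226) + (0.062 + 0.3²/2)·2] / 0.4243 = [-0.0179 + 0.2140] / 0.4243 = 0.4623 ⇒ 0.46
N(d₁) = N(0.46) = 0.6772
Δ_put = N(d₁) − 1 = 0.6772 − 1 = -0.3228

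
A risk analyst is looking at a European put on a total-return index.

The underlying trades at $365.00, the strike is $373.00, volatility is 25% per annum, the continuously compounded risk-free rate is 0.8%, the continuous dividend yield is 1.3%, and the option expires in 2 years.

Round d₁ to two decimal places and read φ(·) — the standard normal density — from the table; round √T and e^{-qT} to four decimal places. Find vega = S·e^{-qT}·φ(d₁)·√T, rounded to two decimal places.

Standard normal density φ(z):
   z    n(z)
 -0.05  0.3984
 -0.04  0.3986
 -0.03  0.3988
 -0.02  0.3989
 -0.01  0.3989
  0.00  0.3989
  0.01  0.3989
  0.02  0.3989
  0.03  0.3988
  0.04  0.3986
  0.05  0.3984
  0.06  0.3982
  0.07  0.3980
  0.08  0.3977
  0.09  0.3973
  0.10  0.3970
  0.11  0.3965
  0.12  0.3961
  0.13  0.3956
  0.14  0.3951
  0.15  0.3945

T = 2;  σ√T = 0.3536
d₁ = [ln(365/373) + (0.008 − 0.013 + 0.25²/2)·2] / 0.3536 = [-0.0217 + 0.0525] / 0.3536 = 0.0872 which rounds to 0.09
√T = √2 = 1.4142
φ(d₁) = φ(0.09) = 0.3973
e^(−qT) = e^(−0.013·2) = 0.9743
vega = S·e^(−qT)·φ(d₁)·√T = 365·0.9743·0.3973·1.4142 = 199.8090

199.81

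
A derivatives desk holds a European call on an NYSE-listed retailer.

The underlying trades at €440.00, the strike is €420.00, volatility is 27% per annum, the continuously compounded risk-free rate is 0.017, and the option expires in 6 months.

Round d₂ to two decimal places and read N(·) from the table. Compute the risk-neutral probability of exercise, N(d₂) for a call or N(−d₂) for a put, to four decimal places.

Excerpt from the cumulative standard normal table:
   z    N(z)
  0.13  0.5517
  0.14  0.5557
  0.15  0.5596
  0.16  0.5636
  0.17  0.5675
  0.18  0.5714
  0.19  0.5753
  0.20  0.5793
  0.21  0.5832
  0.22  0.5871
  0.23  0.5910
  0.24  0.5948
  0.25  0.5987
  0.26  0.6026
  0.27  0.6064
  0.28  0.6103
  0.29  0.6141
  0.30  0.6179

0.5753

T = 0.5;  σ√T = 0.1909
d₁ = [ln(440/420) + (0.017 + 0.27²/2)·0.5] / 0.1909 = [0.0465 + 0.0267] / 0.1909 = 0.3836 → 0.38
d₂ = d₁ − σ√T = 0.3836 − 0.1909 = 0.1927 → 0.19
Pr(exercise) under Q = N(d₂) = 0.5753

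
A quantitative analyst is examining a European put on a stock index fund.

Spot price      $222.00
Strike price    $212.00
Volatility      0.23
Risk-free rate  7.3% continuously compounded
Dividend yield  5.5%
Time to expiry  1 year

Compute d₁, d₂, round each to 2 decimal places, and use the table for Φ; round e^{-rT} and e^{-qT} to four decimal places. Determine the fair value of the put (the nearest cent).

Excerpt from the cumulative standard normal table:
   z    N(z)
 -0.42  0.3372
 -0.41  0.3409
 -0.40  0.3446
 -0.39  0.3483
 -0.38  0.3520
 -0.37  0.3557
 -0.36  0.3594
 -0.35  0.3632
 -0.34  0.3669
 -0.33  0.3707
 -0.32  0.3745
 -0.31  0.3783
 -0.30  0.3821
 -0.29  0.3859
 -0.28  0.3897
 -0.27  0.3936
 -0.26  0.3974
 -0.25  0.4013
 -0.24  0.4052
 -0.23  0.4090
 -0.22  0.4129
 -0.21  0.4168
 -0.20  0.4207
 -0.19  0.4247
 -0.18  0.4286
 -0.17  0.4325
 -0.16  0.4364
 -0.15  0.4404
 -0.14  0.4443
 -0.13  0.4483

$12.82

σ√T = 0.23·√1 = 0.2300
d₁ = [ln(222/212) + (0.073 − 0.055 + 0.23²/2)·1] / 0.2300 = [0.0461 + 0.0444] / 0.2300 = 0.3937 ⇒ 0.39
d₂ = d₁ − σ√T = 0.3937 − 0.2300 = 0.1637 ⇒ 0.16
e^(−qT) = e^(−0.055·1) = 0.9465;  e^(−rT) = e^(−0.073·1) = 0.9296
N(−d₂) = N(-0.16) = 0.4364;  N(−d₁) = N(-0.39) = 0.3483
P = 212·0.9296·0.4364 − 222·0.9465·0.3483 = 86.0036 − 73.1858 = 12.8178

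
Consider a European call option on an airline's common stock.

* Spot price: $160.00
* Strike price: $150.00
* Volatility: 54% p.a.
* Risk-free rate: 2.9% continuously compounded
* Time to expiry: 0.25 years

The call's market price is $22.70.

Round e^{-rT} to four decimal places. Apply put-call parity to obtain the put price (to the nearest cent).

$11.62

e^(−rT) = e^(−0.029·0.25) = 0.9928
Put-call parity: C − P = S − K·e^(−rT) = 160 − 150·0.9928 = 160 − 148.9200 = 11.0800
P = C − (C − P) = 22.70 − (11.0800) = 11.6200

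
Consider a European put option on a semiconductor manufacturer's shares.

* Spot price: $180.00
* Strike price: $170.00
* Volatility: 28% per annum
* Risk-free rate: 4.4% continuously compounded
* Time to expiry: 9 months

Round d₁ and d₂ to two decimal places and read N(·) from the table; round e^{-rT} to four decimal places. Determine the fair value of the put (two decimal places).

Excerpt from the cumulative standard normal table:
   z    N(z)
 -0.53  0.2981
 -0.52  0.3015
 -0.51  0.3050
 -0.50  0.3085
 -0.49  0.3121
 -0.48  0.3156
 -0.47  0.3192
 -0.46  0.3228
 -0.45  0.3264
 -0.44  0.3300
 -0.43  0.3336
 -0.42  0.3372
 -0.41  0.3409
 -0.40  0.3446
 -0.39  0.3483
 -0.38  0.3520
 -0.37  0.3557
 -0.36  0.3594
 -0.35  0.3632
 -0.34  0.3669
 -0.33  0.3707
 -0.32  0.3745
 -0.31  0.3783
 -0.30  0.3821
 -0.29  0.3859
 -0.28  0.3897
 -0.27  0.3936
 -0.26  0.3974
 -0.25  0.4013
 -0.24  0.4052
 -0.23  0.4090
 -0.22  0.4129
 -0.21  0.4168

T = 0.75;  σ√T = 0.2425
ln(S/K) + (r + σ²/2)T = ln(180/170) + (0.044 + 0.28²/2)·0.75 = 0.0572 + 0.0624 = 0.1196
d₁ = 0.1196 / 0.2425 = 0.4931 which rounds to 0.49
d₂ = d₁ − σ√T = 0.4931 − 0.2425 = 0.2506 which rounds to 0.25
exp(−rT) = exp(−0.044·0.75) = 0.9675
N(−d₂) = N(-0.25) = 0.4013;  N(−d₁) = N(-0.49) = 0.3121
P = 170·0.9675·0.4013 − 180·0.3121 = 66.0038 − 56.1780 = 9.8258

$9.83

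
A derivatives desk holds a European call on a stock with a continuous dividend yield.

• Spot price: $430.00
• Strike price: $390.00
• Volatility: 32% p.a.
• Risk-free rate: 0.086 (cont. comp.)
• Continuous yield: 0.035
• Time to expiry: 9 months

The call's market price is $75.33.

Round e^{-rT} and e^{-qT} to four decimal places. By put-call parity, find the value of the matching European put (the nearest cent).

e^(−qT) = e^(−0.035·0.75) = 0.9741;  e^(−rT) = e^(−0.086·0.75) = 0.9375
Put-call parity: C − P = S·e^(−qT) − K·e^(−rT) = 430·0.9741 − 390·0.9375 = 418.8630 − 365.6250 = 53.2380
P = C − (C − P) = 75.33 − (53.2380) = 22.0920

$22.09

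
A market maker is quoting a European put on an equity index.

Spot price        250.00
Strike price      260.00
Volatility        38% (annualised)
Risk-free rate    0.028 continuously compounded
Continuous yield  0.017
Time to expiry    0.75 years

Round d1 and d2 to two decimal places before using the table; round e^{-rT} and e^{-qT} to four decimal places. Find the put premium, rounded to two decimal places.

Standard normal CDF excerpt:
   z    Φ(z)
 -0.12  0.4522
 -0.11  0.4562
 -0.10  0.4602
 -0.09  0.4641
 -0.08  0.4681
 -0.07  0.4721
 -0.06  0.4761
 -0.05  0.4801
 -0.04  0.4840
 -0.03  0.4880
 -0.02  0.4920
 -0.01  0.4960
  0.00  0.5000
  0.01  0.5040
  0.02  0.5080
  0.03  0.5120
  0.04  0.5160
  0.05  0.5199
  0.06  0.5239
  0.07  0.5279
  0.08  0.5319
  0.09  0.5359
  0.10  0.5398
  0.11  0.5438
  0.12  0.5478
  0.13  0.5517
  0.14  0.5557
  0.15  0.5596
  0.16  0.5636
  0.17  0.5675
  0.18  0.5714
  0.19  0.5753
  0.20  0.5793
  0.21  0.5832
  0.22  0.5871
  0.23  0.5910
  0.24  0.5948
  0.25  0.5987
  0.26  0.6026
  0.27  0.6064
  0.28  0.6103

σ√T = 0.38·√0.75 = 0.3291
d₁ = [ln(250/260) + (0.028 − 0.017 + ½·0.38²)·0.75] / (σ√T) = (-0.0392 + 0.0624) / 0.3291 = 0.0704 → 0.07
d₂ = 0.0704 − 0.3291 = -0.2587 → -0.26
exp(−qT) = exp(−0.017·0.75) = 0.9873;  exp(−rT) = exp(−0.028·0.75) = 0.9792
N(−d₂) = N(0.26) = 0.6026;  N(−d₁) = N(-0.07) = 0.4721
P = 260·0.9792·0.6026 − 250·0.9873·0.4721 = 153.4171 − 116.5261 = 36.8911

36.89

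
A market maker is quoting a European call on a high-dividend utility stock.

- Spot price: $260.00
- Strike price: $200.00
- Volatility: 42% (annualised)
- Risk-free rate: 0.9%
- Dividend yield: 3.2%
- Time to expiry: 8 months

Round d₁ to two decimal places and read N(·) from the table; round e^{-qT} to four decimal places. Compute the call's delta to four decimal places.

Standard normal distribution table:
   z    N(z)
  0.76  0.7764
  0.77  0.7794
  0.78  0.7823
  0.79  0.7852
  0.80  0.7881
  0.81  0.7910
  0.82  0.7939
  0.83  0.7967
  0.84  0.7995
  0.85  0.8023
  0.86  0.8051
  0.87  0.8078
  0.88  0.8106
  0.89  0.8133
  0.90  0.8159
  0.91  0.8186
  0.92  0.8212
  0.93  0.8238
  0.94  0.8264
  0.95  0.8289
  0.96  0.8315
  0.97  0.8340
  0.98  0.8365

σ√T = 0.42 × 0.8165 = 0.3429
ln(S/K) + (r − q + σ²/2)T = ln(260/200) + (0.009 − 0.032 + 0.42²/2)·0.6667 = 0.2624 + 0.0435 = 0.3058
d₁ = 0.3058 / 0.3429 = 0.8918 ≈ 0.89
N(d₁) = N(0.89) = 0.8133
Δ_call = e^(−qT)·N(d₁) = 0.9789·0.8133 = 0.7961

0.7961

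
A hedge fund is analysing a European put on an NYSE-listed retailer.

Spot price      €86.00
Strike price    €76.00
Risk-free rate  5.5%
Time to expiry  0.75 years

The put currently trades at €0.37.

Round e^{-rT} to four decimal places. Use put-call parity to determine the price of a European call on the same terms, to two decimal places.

exp(−rT) = exp(−0.055·0.75) = 0.9596
Put-call parity: C − P = S − K·e^(−rT) = 86 − 76·0.9596 = 86 − 72.9296 = 13.0704
C = P + (C − P) = 0.37 + (13.0704) = 13.4404

€13.44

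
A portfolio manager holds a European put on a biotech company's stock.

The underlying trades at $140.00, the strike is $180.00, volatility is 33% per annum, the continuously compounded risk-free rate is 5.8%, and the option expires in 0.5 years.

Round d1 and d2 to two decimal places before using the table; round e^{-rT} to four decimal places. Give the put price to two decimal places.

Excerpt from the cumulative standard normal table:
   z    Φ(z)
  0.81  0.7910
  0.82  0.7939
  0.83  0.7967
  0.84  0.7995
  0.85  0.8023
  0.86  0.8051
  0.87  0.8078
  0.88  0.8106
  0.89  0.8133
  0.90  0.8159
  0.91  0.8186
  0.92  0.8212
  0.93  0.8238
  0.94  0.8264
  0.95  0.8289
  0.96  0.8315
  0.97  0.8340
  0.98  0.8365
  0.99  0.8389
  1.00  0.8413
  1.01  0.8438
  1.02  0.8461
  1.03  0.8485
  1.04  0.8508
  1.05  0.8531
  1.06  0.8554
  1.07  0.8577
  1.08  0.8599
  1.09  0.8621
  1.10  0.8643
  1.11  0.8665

σ√T = 0.33·√0.5 = 0.2333
d₁ = [ln(140/180) + (0.058 + 0.33²/2)·0.5] / 0.2333 = [-0.2513 + 0.0562] / 0.2333 = -0.8361 → -0.84
d₂ = d₁ − σ√T = -0.8361 − 0.2333 = -1.0694 → -1.07
e^(−rT) = e^(−0.058·0.5) = 0.9714
N(−d₂) = N(1.07) = 0.8577;  N(−d₁) = N(0.84) = 0.7995
P = 180·0.9714·0.8577 − 140·0.7995 = 149.9706 − 111.9300 = 38.0406

$38.04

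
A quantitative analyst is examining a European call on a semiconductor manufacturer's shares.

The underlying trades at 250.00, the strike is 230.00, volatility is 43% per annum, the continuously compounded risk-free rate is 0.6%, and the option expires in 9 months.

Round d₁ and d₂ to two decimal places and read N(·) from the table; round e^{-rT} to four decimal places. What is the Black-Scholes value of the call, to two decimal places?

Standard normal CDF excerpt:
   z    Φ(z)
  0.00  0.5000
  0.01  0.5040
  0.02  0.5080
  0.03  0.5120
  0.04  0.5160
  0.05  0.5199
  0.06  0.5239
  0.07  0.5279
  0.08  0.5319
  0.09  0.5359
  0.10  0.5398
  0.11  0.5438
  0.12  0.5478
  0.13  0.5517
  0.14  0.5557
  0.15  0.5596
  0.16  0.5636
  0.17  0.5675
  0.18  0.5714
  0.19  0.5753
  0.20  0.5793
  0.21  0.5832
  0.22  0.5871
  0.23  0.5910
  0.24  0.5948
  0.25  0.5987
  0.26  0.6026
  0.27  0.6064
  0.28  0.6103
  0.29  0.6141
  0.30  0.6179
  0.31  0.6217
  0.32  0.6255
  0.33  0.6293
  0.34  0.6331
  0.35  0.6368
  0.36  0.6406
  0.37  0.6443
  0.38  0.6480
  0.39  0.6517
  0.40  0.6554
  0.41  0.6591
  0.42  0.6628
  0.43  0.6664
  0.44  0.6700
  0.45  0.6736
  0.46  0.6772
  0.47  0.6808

T = 0.75;  σ√T = 0.3724
d₁ = [ln(250/230) + (0.006 + ½·0.43²)·0.75] / (σ√T) = (0.0834 + 0.0738) / 0.3724 = 0.4222 → 0.42
d₂ = 0.4222 − 0.3724 = 0.0498 → 0.05
exp(−rT) = exp(−0.006·0.75) = 0.9955
N(d₁) = N(0.42) = 0.6628;  N(d₂) = N(0.05) = 0.5199
C = 250·0.6628 − 230·0.9955·0.5199 = 165.7000 − 119.0389 = 46.6611

46.66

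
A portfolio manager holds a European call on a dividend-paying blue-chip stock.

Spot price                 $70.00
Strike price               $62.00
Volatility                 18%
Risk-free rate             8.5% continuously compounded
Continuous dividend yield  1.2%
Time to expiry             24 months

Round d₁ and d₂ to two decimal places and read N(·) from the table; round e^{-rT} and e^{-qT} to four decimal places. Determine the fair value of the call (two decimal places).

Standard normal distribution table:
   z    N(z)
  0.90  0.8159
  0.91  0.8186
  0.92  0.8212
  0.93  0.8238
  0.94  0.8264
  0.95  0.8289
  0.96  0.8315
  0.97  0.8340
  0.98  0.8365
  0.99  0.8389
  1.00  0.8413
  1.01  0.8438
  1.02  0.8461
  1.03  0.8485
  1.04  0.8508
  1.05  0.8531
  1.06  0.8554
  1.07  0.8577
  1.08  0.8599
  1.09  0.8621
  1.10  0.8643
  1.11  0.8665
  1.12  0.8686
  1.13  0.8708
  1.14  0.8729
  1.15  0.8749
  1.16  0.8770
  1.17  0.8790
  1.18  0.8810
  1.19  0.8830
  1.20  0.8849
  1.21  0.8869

σ√T = 0.18·√2 = 0.2546
ln(S/K) + (r − q + σ²/2)T = ln(70/62) + (0.085 − 0.012 + 0.18²/2)·2 = 0.1214 + 0.1784 = 0.2998
d₁ = 0.2998 / 0.2546 = 1.1776 which rounds to 1.18
d₂ = d₁ − σ√T = 1.1776 − 0.2546 = 0.9230 which rounds to 0.92
e^(−qT) = e^(−0.012·2) = 0.9763;  e^(−rT) = e^(−0.085·2) = 0.8437
N(d₁) = N(1.18) = 0.8810;  N(d₂) = N(0.92) = 0.8212
C = 70·0.9763·0.8810 − 62·0.8437·0.8212 = 60.2084 − 42.9565 = 17.2519

$17.25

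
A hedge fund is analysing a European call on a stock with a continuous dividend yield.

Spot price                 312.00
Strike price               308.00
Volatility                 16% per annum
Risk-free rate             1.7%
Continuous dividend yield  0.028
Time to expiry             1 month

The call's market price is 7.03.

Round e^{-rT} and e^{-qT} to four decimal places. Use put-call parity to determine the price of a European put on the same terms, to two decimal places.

3.32

e^(−qT) = e^(−0.028·0.08333) = 0.9977;  e^(−rT) = e^(−0.017·0.08333) = 0.9986
Put-call parity: C − P = S·e^(−qT) − K·e^(−rT) = 312·0.9977 − 308·0.9986 = 311.2824 − 307.5688 = 3.7136
P = C − (C − P) = 7.03 − (3.7136) = 3.3164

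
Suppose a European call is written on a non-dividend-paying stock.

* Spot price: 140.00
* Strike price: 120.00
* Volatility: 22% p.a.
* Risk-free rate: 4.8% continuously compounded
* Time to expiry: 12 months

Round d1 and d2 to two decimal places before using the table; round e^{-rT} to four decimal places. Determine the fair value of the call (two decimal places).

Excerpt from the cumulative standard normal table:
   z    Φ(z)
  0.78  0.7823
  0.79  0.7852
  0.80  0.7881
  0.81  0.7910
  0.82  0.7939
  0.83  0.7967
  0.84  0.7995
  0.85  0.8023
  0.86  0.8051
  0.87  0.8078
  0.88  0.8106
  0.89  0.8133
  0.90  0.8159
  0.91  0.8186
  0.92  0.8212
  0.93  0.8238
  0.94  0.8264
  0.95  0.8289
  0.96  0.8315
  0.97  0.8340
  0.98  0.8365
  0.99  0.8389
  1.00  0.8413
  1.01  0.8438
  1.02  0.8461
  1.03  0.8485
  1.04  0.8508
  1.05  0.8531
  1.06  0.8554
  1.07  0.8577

σ√T = 0.22 × 1.0000 = 0.2200
d₁ = [ln(140/120) + (0.048 + 0.22²/2)·1] / 0.2200 = [0.1542 + 0.0722] / 0.2200 = 1.0289 ≈ 1.03
d₂ = d₁ − σ√T = 1.0289 − 0.2200 = 0.8089 ≈ 0.81
e^(−rT) = e^(−0.048·1) = 0.9531
N(d₁) = N(1.03) = 0.8485;  N(d₂) = N(0.81) = 0.7910
C = 140·0.8485 − 120·0.9531·0.7910 = 118.7900 − 90.4683 = 28.3217

28.32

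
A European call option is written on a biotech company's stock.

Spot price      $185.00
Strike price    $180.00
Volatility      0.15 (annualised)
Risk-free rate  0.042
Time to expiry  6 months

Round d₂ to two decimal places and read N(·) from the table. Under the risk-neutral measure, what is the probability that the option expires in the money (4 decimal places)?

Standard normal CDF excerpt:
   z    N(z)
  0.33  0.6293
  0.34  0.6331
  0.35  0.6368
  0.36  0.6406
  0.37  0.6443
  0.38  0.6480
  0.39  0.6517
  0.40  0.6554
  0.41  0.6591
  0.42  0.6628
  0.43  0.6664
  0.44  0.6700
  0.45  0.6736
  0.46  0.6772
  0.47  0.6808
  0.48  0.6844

0.6554

σ√T = 0.15 × 0.7071 = 0.1061
d₁ = [ln(185/180) + (0.042 + 0.15²/2)·0.5] / 0.1061 = [0.0274 + 0.0266] / 0.1061 = 0.5093 ≈ 0.51
d₂ = d₁ − σ√T = 0.5093 − 0.1061 = 0.4033 ≈ 0.40
Pr(exercise) under Q = N(d₂) = 0.6554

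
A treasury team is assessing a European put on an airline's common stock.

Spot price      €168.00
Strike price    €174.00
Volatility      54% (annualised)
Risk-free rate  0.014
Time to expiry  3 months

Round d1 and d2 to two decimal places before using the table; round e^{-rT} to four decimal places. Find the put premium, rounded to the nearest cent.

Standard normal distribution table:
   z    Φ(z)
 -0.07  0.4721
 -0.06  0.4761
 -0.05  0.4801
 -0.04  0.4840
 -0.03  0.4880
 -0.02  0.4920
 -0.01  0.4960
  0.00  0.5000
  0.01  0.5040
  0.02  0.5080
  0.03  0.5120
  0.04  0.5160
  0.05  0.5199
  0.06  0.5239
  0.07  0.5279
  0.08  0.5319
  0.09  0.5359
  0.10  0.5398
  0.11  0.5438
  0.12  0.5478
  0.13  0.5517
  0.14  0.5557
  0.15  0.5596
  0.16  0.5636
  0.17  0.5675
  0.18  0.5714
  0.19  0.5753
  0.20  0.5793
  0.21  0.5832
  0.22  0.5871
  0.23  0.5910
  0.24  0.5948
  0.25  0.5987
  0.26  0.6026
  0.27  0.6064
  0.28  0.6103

€21.15

σ√T = 0.54·√0.25 = 0.2700
d₁ = [ln(168/174) + (0.014 + ½·0.54²)·0.25] / (σ√T) = (-0.0351 + 0.0400) / 0.2700 = 0.0180 ⇒ 0.02
d₂ = 0.0180 − 0.2700 = -0.2520 ⇒ -0.25
e^(−rT) = e^(−0.014·0.25) = 0.9965
P = 174·0.9965·N(0.25) − 168·N(-0.02) = 174·0.9965·0.5987 − 168·0.4920 = 103.8092 − 82.6560 = 21.1532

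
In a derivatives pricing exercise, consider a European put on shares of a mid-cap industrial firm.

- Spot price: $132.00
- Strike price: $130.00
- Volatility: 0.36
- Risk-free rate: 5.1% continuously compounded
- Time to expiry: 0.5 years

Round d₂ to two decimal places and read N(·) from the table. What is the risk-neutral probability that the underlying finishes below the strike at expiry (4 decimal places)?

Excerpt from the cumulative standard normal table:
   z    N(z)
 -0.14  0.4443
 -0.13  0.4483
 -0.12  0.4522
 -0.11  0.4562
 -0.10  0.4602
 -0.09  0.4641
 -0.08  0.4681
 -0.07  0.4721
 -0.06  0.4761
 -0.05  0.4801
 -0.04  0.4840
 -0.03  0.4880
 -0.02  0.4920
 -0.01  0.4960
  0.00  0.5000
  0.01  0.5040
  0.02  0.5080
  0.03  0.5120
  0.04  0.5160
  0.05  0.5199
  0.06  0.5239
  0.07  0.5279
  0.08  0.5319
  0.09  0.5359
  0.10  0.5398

0.4880

σ√T = 0.36·√0.5 = 0.2546
ln(S/K) + (r + σ²/2)T = ln(132/130) + (0.051 + 0.36²/2)·0.5 = 0.0153 + 0.0579 = 0.0732
d₁ = 0.0732 / 0.2546 = 0.2874 which rounds to 0.29
d₂ = d₁ − σ√T = 0.2874 − 0.2546 = 0.0329 which rounds to 0.03
Risk-neutral Pr[S_T < K] = N(−d₂) = N(-0.03) = 0.4880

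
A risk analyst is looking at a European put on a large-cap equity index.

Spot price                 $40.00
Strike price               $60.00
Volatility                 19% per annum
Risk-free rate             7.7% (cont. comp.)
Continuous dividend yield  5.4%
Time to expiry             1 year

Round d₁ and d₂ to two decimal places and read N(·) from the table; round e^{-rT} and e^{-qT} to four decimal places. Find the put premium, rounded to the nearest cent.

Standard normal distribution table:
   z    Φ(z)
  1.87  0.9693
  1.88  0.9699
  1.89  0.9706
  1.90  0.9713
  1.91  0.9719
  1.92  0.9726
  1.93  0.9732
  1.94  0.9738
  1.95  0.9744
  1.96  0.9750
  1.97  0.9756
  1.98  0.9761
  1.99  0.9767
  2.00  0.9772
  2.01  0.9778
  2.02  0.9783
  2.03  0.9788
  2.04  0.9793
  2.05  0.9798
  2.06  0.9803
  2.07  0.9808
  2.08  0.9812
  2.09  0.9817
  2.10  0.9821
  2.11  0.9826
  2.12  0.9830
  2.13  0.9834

T = 1;  σ√T = 0.1900
d₁ = [ln(40/60) + (0.077 − 0.054 + ½·0.19²)·1] / (σ√T) = (-0.4055 + 0.0411) / 0.1900 = -1.9180 → -1.92
d₂ = -1.9180 − 0.1900 = -2.1080 → -2.11
exp(−qT) = exp(−0.054·1) = 0.9474;  exp(−rT) = exp(−0.077·1) = 0.9259
P = 60·0.9259·N(2.11) − 40·0.9474·N(1.92) = 60·0.9259·0.9826 − 40·0.9474·0.9726 = 54.5874 − 36.8576 = 17.7297

$17.73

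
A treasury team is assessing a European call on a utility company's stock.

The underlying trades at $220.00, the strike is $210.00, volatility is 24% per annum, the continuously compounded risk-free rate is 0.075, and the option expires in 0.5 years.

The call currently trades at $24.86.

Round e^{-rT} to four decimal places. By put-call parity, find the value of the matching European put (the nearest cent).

$7.13

exp(−rT) = exp(−0.075·0.5) = 0.9632
Put-call parity: C − P = S − K·e^(−rT) = 220 − 210·0.9632 = 220 − 202.2720 = 17.7280
P = C − (C − P) = 24.86 − (17.7280) = 7.1320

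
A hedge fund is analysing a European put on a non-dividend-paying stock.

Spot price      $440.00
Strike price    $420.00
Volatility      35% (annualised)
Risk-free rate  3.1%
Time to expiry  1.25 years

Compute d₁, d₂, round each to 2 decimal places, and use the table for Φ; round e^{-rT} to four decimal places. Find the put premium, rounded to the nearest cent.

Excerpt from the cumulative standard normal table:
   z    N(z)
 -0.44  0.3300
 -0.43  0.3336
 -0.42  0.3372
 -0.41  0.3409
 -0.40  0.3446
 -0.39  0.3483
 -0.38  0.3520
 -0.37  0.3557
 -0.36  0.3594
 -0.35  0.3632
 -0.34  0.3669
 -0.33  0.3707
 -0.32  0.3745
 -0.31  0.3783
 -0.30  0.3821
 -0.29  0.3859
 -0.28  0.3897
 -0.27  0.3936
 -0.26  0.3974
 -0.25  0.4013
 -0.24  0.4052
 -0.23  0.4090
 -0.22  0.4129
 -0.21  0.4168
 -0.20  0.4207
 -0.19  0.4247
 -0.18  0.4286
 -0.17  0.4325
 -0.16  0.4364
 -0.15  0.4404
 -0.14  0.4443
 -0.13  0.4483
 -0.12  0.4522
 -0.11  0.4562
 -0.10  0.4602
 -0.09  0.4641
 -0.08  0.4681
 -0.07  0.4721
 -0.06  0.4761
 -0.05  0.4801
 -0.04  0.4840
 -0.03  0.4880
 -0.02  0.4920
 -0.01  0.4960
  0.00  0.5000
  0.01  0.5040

T = 1.25;  σ√T = 0.3913
d₁ = [ln(440/420) + (0.031 + 0.35²/2)·1.25] / 0.3913 = [0.0465 + 0.1153] / 0.3913 = 0.4136 ⇒ 0.41
d₂ = d₁ − σ√T = 0.4136 − 0.3913 = 0.0223 ⇒ 0.02
e^(−rT) = e^(−0.031·1.25) = 0.9620
N(−d₂) = N(-0.02) = 0.4920;  N(−d₁) = N(-0.41) = 0.3409
P = 420·0.9620·0.4920 − 440·0.3409 = 198.7877 − 149.9960 = 48.7917

$48.79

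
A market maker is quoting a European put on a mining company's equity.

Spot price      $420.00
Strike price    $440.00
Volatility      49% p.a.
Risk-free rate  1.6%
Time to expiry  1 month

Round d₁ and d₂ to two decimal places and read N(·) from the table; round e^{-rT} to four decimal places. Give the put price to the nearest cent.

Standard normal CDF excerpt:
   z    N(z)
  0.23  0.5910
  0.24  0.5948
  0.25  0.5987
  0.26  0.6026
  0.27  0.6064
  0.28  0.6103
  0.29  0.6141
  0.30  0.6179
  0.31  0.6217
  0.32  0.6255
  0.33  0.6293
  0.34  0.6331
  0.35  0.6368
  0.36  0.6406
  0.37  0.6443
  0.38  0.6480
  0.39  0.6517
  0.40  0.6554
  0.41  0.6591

σ√T = 0.49·√0.08333 = 0.1415
d₁ = [ln(420/440) + (0.016 + ½·0.49²)·0.08333] / (σ√T) = (-0.0465 + 0.0113) / 0.1415 = -0.2487 → -0.25
d₂ = -0.2487 − 0.1415 = -0.3902 → -0.39
exp(−rT) = exp(−0.016·0.08333) = 0.9987
P = 440·0.9987·N(0.39) − 420·N(0.25) = 440·0.9987·0.6517 − 420·0.5987 = 286.3752 − 251.4540 = 34.9212

$34.92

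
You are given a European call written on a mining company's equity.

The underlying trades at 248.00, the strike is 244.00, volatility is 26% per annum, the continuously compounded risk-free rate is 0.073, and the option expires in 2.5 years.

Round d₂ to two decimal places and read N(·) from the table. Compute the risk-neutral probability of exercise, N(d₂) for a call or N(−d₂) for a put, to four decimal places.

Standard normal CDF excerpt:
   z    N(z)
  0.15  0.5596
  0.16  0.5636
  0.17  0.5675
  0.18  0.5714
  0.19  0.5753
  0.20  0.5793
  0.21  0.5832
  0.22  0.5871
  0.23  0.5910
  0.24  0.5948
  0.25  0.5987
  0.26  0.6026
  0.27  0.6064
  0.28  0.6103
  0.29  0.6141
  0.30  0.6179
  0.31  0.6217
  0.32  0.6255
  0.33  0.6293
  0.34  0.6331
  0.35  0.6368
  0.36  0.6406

T = 2.5;  σ√T = 0.4111
d₁ = [ln(248/244) + (0.073 + ½·0.26²)·2.5] / (σ√T) = (0.0163 + 0.2670) / 0.4111 = 0.6890 which rounds to 0.69
d₂ = 0.6890 − 0.4111 = 0.2779 which rounds to 0.28
Risk-neutral Pr[S_T > K] = N(d₂) = N(0.28) = 0.6103

0.6103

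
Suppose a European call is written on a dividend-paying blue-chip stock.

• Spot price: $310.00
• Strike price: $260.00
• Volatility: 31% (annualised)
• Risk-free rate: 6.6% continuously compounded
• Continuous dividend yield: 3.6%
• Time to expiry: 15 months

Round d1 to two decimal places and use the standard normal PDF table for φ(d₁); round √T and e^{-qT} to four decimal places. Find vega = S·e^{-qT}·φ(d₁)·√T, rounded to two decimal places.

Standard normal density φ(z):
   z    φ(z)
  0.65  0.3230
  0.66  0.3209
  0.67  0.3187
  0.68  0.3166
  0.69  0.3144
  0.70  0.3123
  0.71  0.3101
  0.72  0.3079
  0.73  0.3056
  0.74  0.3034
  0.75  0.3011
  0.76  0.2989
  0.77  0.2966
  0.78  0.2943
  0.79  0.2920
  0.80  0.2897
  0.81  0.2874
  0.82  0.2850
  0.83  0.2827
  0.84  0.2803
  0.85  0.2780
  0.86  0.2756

96.75

σ√T = 0.31·√1.25 = 0.3466
d₁ = [ln(310/260) + (0.066 − 0.036 + 0.31²/2)·1.25] / 0.3466 = [0.1759 + 0.0976] / 0.3466 = 0.7890 ≈ 0.79
√T = √1.25 = 1.1180
φ(d₁) = φ(0.79) = 0.2920
exp(−qT) = exp(−0.036·1.25) = 0.9560
vega = S·exp(−qT)·φ(d₁)·√T = 310·0.9560·0.2920·1.1180 = 96.7485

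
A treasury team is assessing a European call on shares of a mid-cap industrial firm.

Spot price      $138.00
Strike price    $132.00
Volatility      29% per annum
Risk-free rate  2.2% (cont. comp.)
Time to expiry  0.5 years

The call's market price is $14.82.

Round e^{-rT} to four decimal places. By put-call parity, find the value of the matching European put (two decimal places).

exp(−rT) = exp(−0.022·0.5) = 0.9891
Put-call parity: C − P = S − K·e^(−rT) = 138 − 132·0.9891 = 138 − 130.5612 = 7.4388
P = C − (C − P) = 14.82 − (7.4388) = 7.3812

$7.38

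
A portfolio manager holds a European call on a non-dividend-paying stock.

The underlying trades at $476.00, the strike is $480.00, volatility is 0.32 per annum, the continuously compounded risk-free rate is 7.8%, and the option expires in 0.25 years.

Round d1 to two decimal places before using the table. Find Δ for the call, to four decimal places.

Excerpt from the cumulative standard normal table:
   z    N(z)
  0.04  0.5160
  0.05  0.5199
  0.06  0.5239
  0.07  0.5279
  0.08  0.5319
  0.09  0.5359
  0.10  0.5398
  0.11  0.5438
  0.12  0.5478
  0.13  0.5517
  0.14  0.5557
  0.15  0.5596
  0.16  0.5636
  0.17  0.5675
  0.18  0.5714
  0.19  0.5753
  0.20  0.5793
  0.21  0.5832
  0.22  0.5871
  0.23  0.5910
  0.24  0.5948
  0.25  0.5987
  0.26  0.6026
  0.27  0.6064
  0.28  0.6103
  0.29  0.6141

0.5596

σ√T = 0.32 × 0.5000 = 0.1600
d₁ = [ln(476/480) + (0.078 + 0.32²/2)·0.25] / 0.1600 = [-0.0084 + 0.0323] / 0.1600 = 0.1496 which rounds to 0.15
N(d₁) = N(0.15) = 0.5596
Δ_call = N(d₁) = 0.5596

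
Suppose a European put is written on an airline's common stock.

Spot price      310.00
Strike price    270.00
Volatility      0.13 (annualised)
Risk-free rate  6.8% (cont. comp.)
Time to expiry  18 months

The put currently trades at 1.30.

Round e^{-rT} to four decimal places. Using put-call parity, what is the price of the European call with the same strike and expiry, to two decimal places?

exp(−rT) = exp(−0.068·1.5) = 0.9030
Put-call parity: C − P = S − K·e^(−rT) = 310 − 270·0.9030 = 310 − 243.8100 = 66.1900
C = P + (C − P) = 1.30 + (66.1900) = 67.4900

67.49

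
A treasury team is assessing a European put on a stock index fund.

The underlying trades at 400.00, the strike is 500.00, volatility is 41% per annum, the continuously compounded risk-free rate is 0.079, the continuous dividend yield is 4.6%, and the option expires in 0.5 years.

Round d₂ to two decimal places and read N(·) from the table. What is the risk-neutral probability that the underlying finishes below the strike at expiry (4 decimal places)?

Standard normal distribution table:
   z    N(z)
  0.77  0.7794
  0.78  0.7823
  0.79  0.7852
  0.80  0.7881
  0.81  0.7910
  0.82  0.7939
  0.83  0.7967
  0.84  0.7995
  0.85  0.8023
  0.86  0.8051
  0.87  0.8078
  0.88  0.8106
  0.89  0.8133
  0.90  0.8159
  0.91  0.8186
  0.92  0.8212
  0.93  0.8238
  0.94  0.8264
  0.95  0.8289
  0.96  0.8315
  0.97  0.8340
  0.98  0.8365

σ√T = 0.41·√0.5 = 0.2899
ln(S/K) + (r − q + σ²/2)T = ln(400/500) + (0.079 − 0.046 + 0.41²/2)·0.5 = -0.2231 + 0.0585 = -0.1646
d₁ = -0.1646 / 0.2899 = -0.5678 which rounds to -0.57
d₂ = d₁ − σ√T = -0.5678 − 0.2899 = -0.8577 which rounds to -0.86
Pr(exercise) under Q = N(−d₂) = N(0.86) = 0.8051

0.8051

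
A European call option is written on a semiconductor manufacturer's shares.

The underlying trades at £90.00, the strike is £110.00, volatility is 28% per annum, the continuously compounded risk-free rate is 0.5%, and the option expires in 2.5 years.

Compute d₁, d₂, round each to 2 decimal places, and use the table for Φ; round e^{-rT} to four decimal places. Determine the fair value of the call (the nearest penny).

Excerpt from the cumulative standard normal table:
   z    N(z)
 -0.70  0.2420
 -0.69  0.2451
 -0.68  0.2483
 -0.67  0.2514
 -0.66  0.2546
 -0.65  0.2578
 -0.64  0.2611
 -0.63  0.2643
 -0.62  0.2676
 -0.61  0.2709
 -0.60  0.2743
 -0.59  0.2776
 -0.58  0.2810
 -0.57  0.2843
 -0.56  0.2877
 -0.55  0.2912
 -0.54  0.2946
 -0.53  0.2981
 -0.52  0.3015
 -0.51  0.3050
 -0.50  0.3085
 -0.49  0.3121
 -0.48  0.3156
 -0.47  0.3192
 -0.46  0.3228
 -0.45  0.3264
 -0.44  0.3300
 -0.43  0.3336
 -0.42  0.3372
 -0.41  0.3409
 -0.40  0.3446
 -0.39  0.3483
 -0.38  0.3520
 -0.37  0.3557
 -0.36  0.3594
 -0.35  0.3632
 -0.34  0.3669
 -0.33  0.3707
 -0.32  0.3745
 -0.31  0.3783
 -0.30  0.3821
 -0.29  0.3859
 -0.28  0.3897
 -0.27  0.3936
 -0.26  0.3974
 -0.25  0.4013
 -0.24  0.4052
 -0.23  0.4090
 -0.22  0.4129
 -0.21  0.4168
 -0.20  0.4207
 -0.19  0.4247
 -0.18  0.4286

T = 2.5;  σ√T = 0.4427
ln(S/K) + (r + σ²/2)T = ln(90/110) + (0.005 + 0.28²/2)·2.5 = -0.2007 + 0.1105 = -0.0902
d₁ = -0.0902 / 0.4427 = -0.2037 ≈ -0.20
d₂ = d₁ − σ√T = -0.2037 − 0.4427 = -0.6464 ≈ -0.65
exp(−rT) = exp(−0.005·2.5) = 0.9876
C = 90·N(-0.20) − 110·0.9876·N(-0.65) = 90·0.4207 − 110·0.9876·0.2578 = 37.8630 − 28.0064 = 9.8566

£9.86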